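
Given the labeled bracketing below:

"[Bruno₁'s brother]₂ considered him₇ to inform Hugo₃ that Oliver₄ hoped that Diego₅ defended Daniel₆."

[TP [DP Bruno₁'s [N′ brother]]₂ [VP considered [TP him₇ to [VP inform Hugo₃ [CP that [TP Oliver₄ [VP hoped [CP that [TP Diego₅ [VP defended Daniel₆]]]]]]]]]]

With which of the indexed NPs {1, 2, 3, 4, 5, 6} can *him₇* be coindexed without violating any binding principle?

*him* is a pronoun, so Principle B applies: it must be free in its binding domain.
Binding domain of *him₇*: the matrix TP, whose subject is [Bruno₁'s brother]₂.
*Bruno₁* and the pronoun do not c-command one another → neither Principle B nor Principle C is at stake; coindexation permitted.
*[Bruno₁'s brother]₂* c-commands the pronoun within its binding domain → coindexation would violate Principle B.
*Hugo₃*: the pronoun c-commands this R-expression → coindexation would violate Principle C on *Hugo₃*.
*Oliver₄*: the pronoun c-commands this R-expression → coindexation would violate Principle C on *Oliver₄*.
*Diego₅*: the pronoun c-commands this R-expression → coindexation would violate Principle C on *Diego₅*.
*Daniel₆*: the pronoun c-commands this R-expression → coindexation would violate Principle C on *Daniel₆*.

{1}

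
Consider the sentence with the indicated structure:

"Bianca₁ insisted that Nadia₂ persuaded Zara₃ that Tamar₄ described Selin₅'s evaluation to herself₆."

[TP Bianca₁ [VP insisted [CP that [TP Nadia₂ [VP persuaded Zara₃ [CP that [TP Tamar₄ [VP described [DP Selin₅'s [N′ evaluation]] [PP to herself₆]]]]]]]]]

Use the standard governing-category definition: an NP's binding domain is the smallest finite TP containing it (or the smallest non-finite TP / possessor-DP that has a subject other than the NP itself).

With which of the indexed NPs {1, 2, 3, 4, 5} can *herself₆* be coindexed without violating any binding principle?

*herself* is an anaphor, so Principle A applies: it must be bound in its binding domain.
Binding domain of *herself₆*: the embedded TP, whose subject is Tamar₄.
*Bianca₁* c-commands the anaphor but is outside its binding domain → cannot satisfy Principle A.
*Nadia₂* c-commands the anaphor but is outside its binding domain → cannot satisfy Principle A.
*Zara₃* c-commands the anaphor but is outside its binding domain → cannot satisfy Principle A.
*Tamar₄* c-commands the anaphor within its binding domain → licit binder.
*Selin₅* does not c-command the anaphor → cannot bind it.

{4}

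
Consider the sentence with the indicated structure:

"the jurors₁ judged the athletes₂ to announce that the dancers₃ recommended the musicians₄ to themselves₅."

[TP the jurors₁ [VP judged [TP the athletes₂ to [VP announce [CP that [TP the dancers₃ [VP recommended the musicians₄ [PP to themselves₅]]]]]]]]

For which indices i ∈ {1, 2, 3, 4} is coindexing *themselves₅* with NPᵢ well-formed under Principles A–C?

*themselves* is an anaphor, so Principle A applies: it must be bound in its binding domain.
Binding domain of *themselves₅*: the embedded TP, whose subject is the dancers₃.
*the jurors₁* c-commands the anaphor but is outside its binding domain → cannot satisfy Principle A.
*the athletes₂* c-commands the anaphor but is outside its binding domain → cannot satisfy Principle A.
*the dancers₃* c-commands the anaphor within its binding domain → licit binder.
*the musicians₄* c-commands the anaphor within its binding domain → licit binder.

{3, 4}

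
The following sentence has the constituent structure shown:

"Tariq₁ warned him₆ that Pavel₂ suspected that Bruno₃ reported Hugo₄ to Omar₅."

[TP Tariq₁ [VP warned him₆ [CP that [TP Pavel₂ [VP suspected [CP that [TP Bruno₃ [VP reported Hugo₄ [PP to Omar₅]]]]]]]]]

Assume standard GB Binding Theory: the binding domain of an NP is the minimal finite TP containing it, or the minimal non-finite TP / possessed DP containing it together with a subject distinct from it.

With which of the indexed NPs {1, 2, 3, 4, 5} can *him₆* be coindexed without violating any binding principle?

*him* is a pronoun, so Principle B applies: it must be free in its binding domain.
Binding domain of *him₆*: the matrix TP, whose subject is Tariq₁.
*Tariq₁* c-commands the pronoun within its binding domain → coindexation would violate Principle B.
*Pavel₂*: the pronoun c-commands this R-expression → coindexation would violate Principle C on *Pavel₂*.
*Bruno₃*: the pronoun c-commands this R-expression → coindexation would violate Principle C on *Bruno₃*.
*Hugo₄*: the pronoun c-commands this R-expression → coindexation would violate Principle C on *Hugo₄*.
*Omar₅*: the pronoun c-commands this R-expression → coindexation would violate Principle C on *Omar₅*.

none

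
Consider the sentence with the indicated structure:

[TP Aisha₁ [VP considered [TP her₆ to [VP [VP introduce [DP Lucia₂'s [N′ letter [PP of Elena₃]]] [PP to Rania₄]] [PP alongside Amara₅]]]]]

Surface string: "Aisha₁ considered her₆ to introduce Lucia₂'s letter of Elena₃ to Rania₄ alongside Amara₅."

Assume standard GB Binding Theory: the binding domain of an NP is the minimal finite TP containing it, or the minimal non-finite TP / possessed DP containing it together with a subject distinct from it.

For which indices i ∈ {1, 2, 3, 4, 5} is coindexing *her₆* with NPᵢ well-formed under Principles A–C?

*her* is a pronoun, so Principle B applies: it must be free in its binding domain.
Binding domain of *her₆*: the matrix TP, whose subject is Aisha₁.
*Aisha₁* c-commands the pronoun within its binding domain → coindexation would violate Principle B.
*Lucia₂*: the pronoun c-commands this R-expression → coindexation would violate Principle C on *Lucia₂*.
*Elena₃*: the pronoun c-commands this R-expression → coindexation would violate Principle C on *Elena₃*.
*Rania₄*: the pronoun c-commands this R-expression → coindexation would violate Principle C on *Rania₄*.
*Amara₅*: the pronoun c-commands this R-expression → coindexation would violate Principle C on *Amara₅*.

none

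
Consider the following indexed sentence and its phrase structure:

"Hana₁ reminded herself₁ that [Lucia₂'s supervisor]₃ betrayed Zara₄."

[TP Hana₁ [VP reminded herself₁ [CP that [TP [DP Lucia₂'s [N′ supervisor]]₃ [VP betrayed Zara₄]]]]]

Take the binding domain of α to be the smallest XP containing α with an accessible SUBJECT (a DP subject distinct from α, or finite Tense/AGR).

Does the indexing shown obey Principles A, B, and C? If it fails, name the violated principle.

The two coindexed NPs are *Hana₁* and *herself₁*.
*herself₁* is an anaphor; its binding domain is the matrix TP, whose subject is Hana₁. *Hana₁* c-commands it within that domain and shares its index, so Principle A is satisfied.
*Hana₁* is an R-expression; *herself₁* does not c-command it, and no other NP shares its index, so Principle C is satisfied.
All principles are respected.

grammatical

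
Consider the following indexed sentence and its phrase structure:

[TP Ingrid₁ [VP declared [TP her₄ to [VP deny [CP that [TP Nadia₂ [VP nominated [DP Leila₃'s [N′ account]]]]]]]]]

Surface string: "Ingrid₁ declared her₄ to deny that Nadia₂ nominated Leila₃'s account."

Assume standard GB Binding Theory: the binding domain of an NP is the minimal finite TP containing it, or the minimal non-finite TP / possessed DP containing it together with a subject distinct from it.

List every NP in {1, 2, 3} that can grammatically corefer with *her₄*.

*her* is a pronoun, so Principle B applies: it must be free in its binding domain.
Binding domain of *her₄*: the matrix TP, whose subject is Ingrid₁.
*Ingrid₁* c-commands the pronoun within its binding domain → coindexation would violate Principle B.
*Nadia₂*: the pronoun c-commands this R-expression → coindexation would violate Principle C on *Nadia₂*.
*Leila₃*: the pronoun c-commands this R-expression → coindexation would violate Principle C on *Leila₃*.

none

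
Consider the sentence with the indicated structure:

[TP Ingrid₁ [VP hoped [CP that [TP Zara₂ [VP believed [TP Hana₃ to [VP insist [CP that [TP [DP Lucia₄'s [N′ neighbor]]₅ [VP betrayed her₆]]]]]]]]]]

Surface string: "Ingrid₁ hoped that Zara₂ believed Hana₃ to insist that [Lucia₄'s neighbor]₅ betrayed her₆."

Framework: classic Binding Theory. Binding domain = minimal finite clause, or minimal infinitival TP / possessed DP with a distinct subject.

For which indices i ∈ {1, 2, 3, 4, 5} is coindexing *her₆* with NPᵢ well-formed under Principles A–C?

*her* is a pronoun, so Principle B applies: it must be free in its binding domain.
Binding domain of *her₆*: the embedded TP, whose subject is [Lucia₄'s neighbor]₅.
*Ingrid₁* c-commands the pronoun but from outside its binding domain, and is not c-commanded by it → coindexation permitted.
*Zara₂* c-commands the pronoun but from outside its binding domain, and is not c-commanded by it → coindexation permitted.
*Hana₃* c-commands the pronoun but from outside its binding domain, and is not c-commanded by it → coindexation permitted.
*Lucia₄* and the pronoun do not c-command one another → neither Principle B nor Principle C is at stake; coindexation permitted.
*[Lucia₄'s neighbor]₅* c-commands the pronoun within its binding domain → coindexation would violate Principle B.

{1, 2, 3, 4}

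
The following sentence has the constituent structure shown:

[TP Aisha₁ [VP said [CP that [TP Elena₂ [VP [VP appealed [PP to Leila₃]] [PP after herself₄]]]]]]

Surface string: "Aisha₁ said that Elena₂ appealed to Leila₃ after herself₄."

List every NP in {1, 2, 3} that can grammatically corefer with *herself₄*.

*herself* is an anaphor, so Principle A applies: it must be bound in its binding domain.
Binding domain of *herself₄*: the embedded TP, whose subject is Elena₂.
*Aisha₁* c-commands the anaphor but is outside its binding domain → cannot satisfy Principle A.
*Elena₂* c-commands the anaphor within its binding domain → licit binder.
*Leila₃* does not c-command the anaphor → cannot bind it.

{2}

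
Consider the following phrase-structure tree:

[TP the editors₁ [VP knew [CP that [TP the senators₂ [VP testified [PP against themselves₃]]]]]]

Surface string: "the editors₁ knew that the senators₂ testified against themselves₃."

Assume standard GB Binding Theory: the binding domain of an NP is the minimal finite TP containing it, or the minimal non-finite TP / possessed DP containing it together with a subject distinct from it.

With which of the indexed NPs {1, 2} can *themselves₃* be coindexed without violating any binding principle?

{2}

*themselves* is an anaphor, so Principle A applies: it must be bound in its binding domain.
Binding domain of *themselves₃*: the embedded TP, whose subject is the senators₂.
*the editors₁* c-commands the anaphor but is outside its binding domain → cannot satisfy Principle A.
*the senators₂* c-commands the anaphor within its binding domain → licit binder.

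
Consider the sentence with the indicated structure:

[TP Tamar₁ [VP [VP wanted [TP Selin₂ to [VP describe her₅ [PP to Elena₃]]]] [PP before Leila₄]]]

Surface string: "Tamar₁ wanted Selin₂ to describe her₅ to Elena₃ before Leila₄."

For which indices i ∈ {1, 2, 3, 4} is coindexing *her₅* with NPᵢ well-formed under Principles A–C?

{1, 4}

*her* is a pronoun, so Principle B applies: it must be free in its binding domain.
Binding domain of *her₅*: the embedded TP, whose subject is Selin₂.
*Tamar₁* c-commands the pronoun but from outside its binding domain, and is not c-commanded by it → coindexation permitted.
*Selin₂* c-commands the pronoun within its binding domain → coindexation would violate Principle B.
*Elena₃*: the pronoun c-commands this R-expression → coindexation would violate Principle C on *Elena₃*.
*Leila₄* and the pronoun do not c-command one another → neither Principle B nor Principle C is at stake; coindexation permitted.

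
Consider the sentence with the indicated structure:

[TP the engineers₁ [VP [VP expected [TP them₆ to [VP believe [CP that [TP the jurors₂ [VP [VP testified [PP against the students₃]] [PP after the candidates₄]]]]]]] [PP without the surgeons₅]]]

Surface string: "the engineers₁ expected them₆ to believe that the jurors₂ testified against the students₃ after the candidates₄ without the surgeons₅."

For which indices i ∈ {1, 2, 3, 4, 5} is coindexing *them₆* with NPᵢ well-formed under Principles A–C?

*them* is a pronoun, so Principle B applies: it must be free in its binding domain.
Binding domain of *them₆*: the matrix TP, whose subject is the engineers₁.
*the engineers₁* c-commands the pronoun within its binding domain → coindexation would violate Principle B.
*the jurors₂*: the pronoun c-commands this R-expression → coindexation would violate Principle C on *the jurors₂*.
*the students₃*: the pronoun c-commands this R-expression → coindexation would violate Principle C on *the students₃*.
*the candidates₄*: the pronoun c-commands this R-expression → coindexation would violate Principle C on *the candidates₄*.
*the surgeons₅* and the pronoun do not c-command one another → neither Principle B nor Principle C is at stake; coindexation permitted.

{5}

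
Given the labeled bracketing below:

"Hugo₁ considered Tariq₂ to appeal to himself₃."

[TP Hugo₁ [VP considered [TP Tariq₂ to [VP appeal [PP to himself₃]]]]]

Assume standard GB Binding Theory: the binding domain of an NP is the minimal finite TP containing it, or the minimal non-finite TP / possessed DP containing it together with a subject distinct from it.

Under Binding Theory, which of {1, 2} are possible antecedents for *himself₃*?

*himself* is an anaphor, so Principle A applies: it must be bound in its binding domain.
Binding domain of *himself₃*: the embedded TP, whose subject is Tariq₂.
*Hugo₁* c-commands the anaphor but is outside its binding domain → cannot satisfy Principle A.
*Tariq₂* c-commands the anaphor within its binding domain → licit binder.

{2}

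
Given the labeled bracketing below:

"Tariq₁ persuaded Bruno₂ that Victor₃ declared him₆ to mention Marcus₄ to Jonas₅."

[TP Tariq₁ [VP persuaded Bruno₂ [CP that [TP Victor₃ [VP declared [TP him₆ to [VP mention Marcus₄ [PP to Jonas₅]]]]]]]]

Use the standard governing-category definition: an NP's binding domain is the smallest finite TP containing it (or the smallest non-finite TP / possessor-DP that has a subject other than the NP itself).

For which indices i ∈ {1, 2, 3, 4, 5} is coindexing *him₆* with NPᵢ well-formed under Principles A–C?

{1, 2}

*him* is a pronoun, so Principle B applies: it must be free in its binding domain.
Binding domain of *him₆*: the embedded TP, whose subject is Victor₃.
*Tariq₁* c-commands the pronoun but from outside its binding domain, and is not c-commanded by it → coindexation permitted.
*Bruno₂* c-commands the pronoun but from outside its binding domain, and is not c-commanded by it → coindexation permitted.
*Victor₃* c-commands the pronoun within its binding domain → coindexation would violate Principle B.
*Marcus₄*: the pronoun c-commands this R-expression → coindexation would violate Principle C on *Marcus₄*.
*Jonas₅*: the pronoun c-commands this R-expression → coindexation would violate Principle C on *Jonas₅*.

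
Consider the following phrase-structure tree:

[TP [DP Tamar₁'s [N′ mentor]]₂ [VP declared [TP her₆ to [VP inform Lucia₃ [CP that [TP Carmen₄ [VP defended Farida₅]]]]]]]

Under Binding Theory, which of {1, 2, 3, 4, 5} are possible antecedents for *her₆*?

{1}

*her* is a pronoun, so Principle B applies: it must be free in its binding domain.
Binding domain of *her₆*: the matrix TP, whose subject is [Tamar₁'s mentor]₂.
*Tamar₁* and the pronoun do not c-command one another → neither Principle B nor Principle C is at stake; coindexation permitted.
*[Tamar₁'s mentor]₂* c-commands the pronoun within its binding domain → coindexation would violate Principle B.
*Lucia₃*: the pronoun c-commands this R-expression → coindexation would violate Principle C on *Lucia₃*.
*Carmen₄*: the pronoun c-commands this R-expression → coindexation would violate Principle C on *Carmen₄*.
*Farida₅*: the pronoun c-commands this R-expression → coindexation would violate Principle C on *Farida₅*.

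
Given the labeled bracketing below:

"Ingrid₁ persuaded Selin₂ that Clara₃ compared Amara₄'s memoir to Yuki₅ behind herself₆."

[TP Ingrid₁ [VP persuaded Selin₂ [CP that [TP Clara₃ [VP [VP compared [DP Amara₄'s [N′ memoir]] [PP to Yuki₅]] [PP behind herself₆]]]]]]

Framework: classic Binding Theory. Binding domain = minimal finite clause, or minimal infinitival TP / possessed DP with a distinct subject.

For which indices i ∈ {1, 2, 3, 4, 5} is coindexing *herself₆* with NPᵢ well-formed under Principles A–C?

{3}

*herself* is an anaphor, so Principle A applies: it must be bound in its binding domain.
Binding domain of *herself₆*: the embedded TP, whose subject is Clara₃.
*Ingrid₁* c-commands the anaphor but is outside its binding domain → cannot satisfy Principle A.
*Selin₂* c-commands the anaphor but is outside its binding domain → cannot satisfy Principle A.
*Clara₃* c-commands the anaphor within its binding domain → licit binder.
*Amara₄* does not c-command the anaphor → cannot bind it.
*Yuki₅* does not c-command the anaphor → cannot bind it.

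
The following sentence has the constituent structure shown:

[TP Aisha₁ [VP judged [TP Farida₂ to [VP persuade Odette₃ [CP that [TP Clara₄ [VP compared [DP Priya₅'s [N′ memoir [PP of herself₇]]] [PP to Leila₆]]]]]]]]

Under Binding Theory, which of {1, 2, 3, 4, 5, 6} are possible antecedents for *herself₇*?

{5}

*herself* is an anaphor, so Principle A applies: it must be bound in its binding domain.
Binding domain of *herself₇*: the possessed DP, whose subject is Priya₅.
*Aisha₁* c-commands the anaphor but is outside its binding domain → cannot satisfy Principle A.
*Farida₂* c-commands the anaphor but is outside its binding domain → cannot satisfy Principle A.
*Odette₃* c-commands the anaphor but is outside its binding domain → cannot satisfy Principle A.
*Clara₄* c-commands the anaphor but is outside its binding domain → cannot satisfy Principle A.
*Priya₅* c-commands the anaphor within its binding domain → licit binder.
*Leila₆* does not c-command the anaphor → cannot bind it.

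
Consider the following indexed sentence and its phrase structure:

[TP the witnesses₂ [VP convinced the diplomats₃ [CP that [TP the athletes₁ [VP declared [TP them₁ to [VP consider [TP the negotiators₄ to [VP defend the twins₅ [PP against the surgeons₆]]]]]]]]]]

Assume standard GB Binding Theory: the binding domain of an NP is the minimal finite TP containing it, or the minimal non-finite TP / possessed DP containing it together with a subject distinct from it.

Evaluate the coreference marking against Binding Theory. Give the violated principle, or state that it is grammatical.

Principle B

The two coindexed NPs are *the athletes₁* and *them₁*.
*them₁* is a pronoun. Its binding domain is the embedded TP, whose subject is the athletes₁.
*the athletes₁* c-commands it within that domain and carries the same index.
The pronoun is locally bound → Principle B violation.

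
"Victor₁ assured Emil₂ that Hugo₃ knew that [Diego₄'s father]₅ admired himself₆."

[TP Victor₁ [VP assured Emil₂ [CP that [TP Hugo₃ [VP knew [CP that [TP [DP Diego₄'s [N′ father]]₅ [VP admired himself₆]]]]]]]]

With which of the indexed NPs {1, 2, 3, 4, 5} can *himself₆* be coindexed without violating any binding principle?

*himself* is an anaphor, so Principle A applies: it must be bound in its binding domain.
Binding domain of *himself₆*: the embedded TP, whose subject is [Diego₄'s father]₅.
*Victor₁* c-commands the anaphor but is outside its binding domain → cannot satisfy Principle A.
*Emil₂* c-commands the anaphor but is outside its binding domain → cannot satisfy Principle A.
*Hugo₃* c-commands the anaphor but is outside its binding domain → cannot satisfy Principle A.
*Diego₄* does not c-command the anaphor → cannot bind it.
*[Diego₄'s father]₅* c-commands the anaphor within its binding domain → licit binder.

{5}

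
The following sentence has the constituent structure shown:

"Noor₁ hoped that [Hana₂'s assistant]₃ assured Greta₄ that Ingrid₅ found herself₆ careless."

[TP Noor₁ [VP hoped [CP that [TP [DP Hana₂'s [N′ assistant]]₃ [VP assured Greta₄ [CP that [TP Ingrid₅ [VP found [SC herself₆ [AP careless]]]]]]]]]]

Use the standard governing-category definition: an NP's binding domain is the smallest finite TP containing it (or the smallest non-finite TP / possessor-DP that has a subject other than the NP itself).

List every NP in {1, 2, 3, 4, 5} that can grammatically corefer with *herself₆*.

*herself* is an anaphor, so Principle A applies: it must be bound in its binding domain.
Binding domain of *herself₆*: the embedded TP, whose subject is Ingrid₅.
*Noor₁* c-commands the anaphor but is outside its binding domain → cannot satisfy Principle A.
*Hana₂* does not c-command the anaphor → cannot bind it.
*[Hana₂'s assistant]₃* c-commands the anaphor but is outside its binding domain → cannot satisfy Principle A.
*Greta₄* c-commands the anaphor but is outside its binding domain → cannot satisfy Principle A.
*Ingrid₅* c-commands the anaphor within its binding domain → licit binder.

{5}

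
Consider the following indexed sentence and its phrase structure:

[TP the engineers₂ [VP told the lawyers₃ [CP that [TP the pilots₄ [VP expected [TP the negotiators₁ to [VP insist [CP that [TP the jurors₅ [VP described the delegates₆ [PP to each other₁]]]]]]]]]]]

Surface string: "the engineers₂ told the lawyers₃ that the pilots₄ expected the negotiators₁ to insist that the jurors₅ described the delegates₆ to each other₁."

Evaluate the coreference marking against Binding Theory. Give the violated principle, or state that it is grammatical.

Principle A

The two coindexed NPs are *the negotiators₁* and *each other₁*.
*each other₁* is an anaphor. Principle A requires it to be bound within its binding domain — the embedded TP, whose subject is the jurors₅.
Within that domain it is c-commanded by *the jurors₅*, *the delegates₆*, none of which share its index.
*the negotiators₁* does c-command the anaphor, but from outside its binding domain.
The anaphor is unbound in its domain → Principle A violation.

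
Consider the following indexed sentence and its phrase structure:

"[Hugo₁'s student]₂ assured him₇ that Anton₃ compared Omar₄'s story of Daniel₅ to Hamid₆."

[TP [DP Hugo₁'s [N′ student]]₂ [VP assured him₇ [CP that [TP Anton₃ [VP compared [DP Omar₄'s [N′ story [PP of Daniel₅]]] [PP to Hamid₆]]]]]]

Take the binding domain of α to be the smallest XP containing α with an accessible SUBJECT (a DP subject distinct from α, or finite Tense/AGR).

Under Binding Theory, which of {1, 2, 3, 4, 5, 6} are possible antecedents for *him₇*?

*him* is a pronoun, so Principle B applies: it must be free in its binding domain.
Binding domain of *him₇*: the matrix TP, whose subject is [Hugo₁'s student]₂.
*Hugo₁* and the pronoun do not c-command one another → neither Principle B nor Principle C is at stake; coindexation permitted.
*[Hugo₁'s student]₂* c-commands the pronoun within its binding domain → coindexation would violate Principle B.
*Anton₃*: the pronoun c-commands this R-expression → coindexation would violate Principle C on *Anton₃*.
*Omar₄*: the pronoun c-commands this R-expression → coindexation would violate Principle C on *Omar₄*.
*Daniel₅*: the pronoun c-commands this R-expression → coindexation would violate Principle C on *Daniel₅*.
*Hamid₆*: the pronoun c-commands this R-expression → coindexation would violate Principle C on *Hamid₆*.

{1}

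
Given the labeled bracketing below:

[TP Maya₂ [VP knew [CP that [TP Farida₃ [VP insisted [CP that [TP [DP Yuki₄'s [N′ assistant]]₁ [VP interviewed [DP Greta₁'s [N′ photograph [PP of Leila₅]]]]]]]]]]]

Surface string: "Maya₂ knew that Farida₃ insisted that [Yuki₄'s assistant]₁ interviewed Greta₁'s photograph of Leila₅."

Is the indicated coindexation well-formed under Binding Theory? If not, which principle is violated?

Principle C

The two coindexed NPs are *[Yuki₄'s assistant]₁* and *Greta₁*.
*Greta₁* is an R-expression. Principle C requires it to be free everywhere.
*[Yuki₄'s assistant]₁* c-commands it and carries the same index.
The R-expression is bound → Principle C violation.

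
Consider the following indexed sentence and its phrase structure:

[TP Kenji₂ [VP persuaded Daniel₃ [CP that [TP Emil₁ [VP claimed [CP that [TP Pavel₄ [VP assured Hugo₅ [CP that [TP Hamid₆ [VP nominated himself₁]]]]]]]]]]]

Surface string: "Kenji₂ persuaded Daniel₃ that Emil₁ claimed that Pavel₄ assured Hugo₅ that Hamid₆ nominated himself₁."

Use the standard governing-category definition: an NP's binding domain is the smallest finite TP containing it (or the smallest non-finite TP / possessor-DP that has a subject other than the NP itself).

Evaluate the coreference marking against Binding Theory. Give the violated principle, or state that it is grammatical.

The two coindexed NPs are *Emil₁* and *himself₁*.
*himself₁* is an anaphor. Principle A requires it to be bound within its binding domain — the embedded TP, whose subject is Hamid₆.
Within that domain it is c-commanded by *Hamid₆*, which does not share its index.
*Emil₁* does c-command the anaphor, but from outside its binding domain.
The anaphor is unbound in its domain → Principle A violation.

Principle A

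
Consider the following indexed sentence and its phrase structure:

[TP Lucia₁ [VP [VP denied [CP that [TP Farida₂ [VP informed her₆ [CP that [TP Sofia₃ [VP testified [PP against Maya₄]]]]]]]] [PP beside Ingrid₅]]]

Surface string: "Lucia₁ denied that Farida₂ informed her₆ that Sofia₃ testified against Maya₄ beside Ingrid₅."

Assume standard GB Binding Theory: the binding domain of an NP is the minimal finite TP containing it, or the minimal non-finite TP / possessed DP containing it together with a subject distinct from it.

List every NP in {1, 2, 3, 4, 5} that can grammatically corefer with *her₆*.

{1, 5}

*her* is a pronoun, so Principle B applies: it must be free in its binding domain.
Binding domain of *her₆*: the embedded TP, whose subject is Farida₂.
*Lucia₁* c-commands the pronoun but from outside its binding domain, and is not c-commanded by it → coindexation permitted.
*Farida₂* c-commands the pronoun within its binding domain → coindexation would violate Principle B.
*Sofia₃*: the pronoun c-commands this R-expression → coindexation would violate Principle C on *Sofia₃*.
*Maya₄*: the pronoun c-commands this R-expression → coindexation would violate Principle C on *Maya₄*.
*Ingrid₅* and the pronoun do not c-command one another → neither Principle B nor Principle C is at stake; coindexation permitted.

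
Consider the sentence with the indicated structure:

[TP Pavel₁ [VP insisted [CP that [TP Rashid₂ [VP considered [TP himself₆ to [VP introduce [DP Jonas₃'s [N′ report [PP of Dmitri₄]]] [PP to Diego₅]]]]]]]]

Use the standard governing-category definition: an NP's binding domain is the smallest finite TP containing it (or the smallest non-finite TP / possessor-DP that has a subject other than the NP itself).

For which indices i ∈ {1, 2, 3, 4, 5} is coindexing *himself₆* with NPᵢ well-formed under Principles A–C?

{2}

*himself* is an anaphor, so Principle A applies: it must be bound in its binding domain.
Binding domain of *himself₆*: the embedded TP, whose subject is Rashid₂.
*Pavel₁* c-commands the anaphor but is outside its binding domain → cannot satisfy Principle A.
*Rashid₂* c-commands the anaphor within its binding domain → licit binder.
*Jonas₃* does not c-command the anaphor → cannot bind it.
*Dmitri₄* does not c-command the anaphor → cannot bind it.
*Diego₅* does not c-command the anaphor → cannot bind it.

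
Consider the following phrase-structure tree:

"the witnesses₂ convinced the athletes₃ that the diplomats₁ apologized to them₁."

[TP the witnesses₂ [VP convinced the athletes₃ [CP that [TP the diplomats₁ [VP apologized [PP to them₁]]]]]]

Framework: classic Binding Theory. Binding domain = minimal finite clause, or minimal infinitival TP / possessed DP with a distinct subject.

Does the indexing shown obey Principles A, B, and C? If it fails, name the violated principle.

The two coindexed NPs are *the diplomats₁* and *them₁*.
*them₁* is a pronoun. Its binding domain is the embedded TP, whose subject is the diplomats₁.
*the diplomats₁* c-commands it within that domain and carries the same index.
The pronoun is locally bound → Principle B violation.

Principle B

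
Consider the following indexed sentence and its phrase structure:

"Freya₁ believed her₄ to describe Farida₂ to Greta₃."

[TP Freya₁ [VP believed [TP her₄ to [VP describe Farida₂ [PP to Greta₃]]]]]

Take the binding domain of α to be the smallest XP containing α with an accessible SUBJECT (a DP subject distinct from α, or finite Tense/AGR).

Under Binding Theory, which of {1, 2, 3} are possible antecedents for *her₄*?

*her* is a pronoun, so Principle B applies: it must be free in its binding domain.
Binding domain of *her₄*: the matrix TP, whose subject is Freya₁.
*Freya₁* c-commands the pronoun within its binding domain → coindexation would violate Principle B.
*Farida₂*: the pronoun c-commands this R-expression → coindexation would violate Principle C on *Farida₂*.
*Greta₃*: the pronoun c-commands this R-expression → coindexation would violate Principle C on *Greta₃*.

none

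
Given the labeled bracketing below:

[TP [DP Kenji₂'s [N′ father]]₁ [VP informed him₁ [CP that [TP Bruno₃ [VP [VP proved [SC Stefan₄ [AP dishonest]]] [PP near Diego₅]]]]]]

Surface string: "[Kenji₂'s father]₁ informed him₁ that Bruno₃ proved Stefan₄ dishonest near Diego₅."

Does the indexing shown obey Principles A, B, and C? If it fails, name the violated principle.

Principle B

The two coindexed NPs are *[Kenji₂'s father]₁* and *him₁*.
*him₁* is a pronoun. Its binding domain is the matrix TP, whose subject is [Kenji₂'s father]₁.
*[Kenji₂'s father]₁* c-commands it within that domain and carries the same index.
The pronoun is locally bound → Principle B violation.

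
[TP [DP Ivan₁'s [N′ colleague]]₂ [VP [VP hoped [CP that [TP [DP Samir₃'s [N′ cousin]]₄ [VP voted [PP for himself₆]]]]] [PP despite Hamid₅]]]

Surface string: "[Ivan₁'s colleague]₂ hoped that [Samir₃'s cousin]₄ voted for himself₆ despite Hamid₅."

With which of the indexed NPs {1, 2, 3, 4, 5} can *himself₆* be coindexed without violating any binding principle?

*himself* is an anaphor, so Principle A applies: it must be bound in its binding domain.
Binding domain of *himself₆*: the embedded TP, whose subject is [Samir₃'s cousin]₄.
*Ivan₁* does not c-command the anaphor → cannot bind it.
*[Ivan₁'s colleague]₂* c-commands the anaphor but is outside its binding domain → cannot satisfy Principle A.
*Samir₃* does not c-command the anaphor → cannot bind it.
*[Samir₃'s cousin]₄* c-commands the anaphor within its binding domain → licit binder.
*Hamid₅* does not c-command the anaphor → cannot bind it.

{4}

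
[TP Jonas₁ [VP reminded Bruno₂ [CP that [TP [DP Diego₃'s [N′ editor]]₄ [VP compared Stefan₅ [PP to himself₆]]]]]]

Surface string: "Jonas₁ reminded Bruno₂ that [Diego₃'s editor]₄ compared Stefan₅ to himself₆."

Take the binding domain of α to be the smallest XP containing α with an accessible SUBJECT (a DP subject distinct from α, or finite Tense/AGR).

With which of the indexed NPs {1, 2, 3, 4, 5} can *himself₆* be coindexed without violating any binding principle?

*himself* is an anaphor, so Principle A applies: it must be bound in its binding domain.
Binding domain of *himself₆*: the embedded TP, whose subject is [Diego₃'s editor]₄.
*Jonas₁* c-commands the anaphor but is outside its binding domain → cannot satisfy Principle A.
*Bruno₂* c-commands the anaphor but is outside its binding domain → cannot satisfy Principle A.
*Diego₃* does not c-command the anaphor → cannot bind it.
*[Diego₃'s editor]₄* c-commands the anaphor within its binding domain → licit binder.
*Stefan₅* c-commands the anaphor within its binding domain → licit binder.

{4, 5}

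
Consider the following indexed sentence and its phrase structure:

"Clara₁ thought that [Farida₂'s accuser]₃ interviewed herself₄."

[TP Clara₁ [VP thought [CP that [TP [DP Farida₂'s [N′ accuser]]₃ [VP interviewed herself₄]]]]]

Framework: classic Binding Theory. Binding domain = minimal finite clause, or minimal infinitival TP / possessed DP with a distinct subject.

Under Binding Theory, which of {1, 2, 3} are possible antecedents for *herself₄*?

{3}

*herself* is an anaphor, so Principle A applies: it must be bound in its binding domain.
Binding domain of *herself₄*: the embedded TP, whose subject is [Farida₂'s accuser]₃.
*Clara₁* c-commands the anaphor but is outside its binding domain → cannot satisfy Principle A.
*Farida₂* does not c-command the anaphor → cannot bind it.
*[Farida₂'s accuser]₃* c-commands the anaphor within its binding domain → licit binder.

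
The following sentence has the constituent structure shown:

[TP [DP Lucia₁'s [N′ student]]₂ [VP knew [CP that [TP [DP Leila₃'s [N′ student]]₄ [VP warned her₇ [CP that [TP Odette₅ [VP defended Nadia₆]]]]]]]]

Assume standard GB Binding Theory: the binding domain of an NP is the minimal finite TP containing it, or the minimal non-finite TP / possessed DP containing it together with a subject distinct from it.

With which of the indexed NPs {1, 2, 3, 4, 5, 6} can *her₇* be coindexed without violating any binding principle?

{1, 2, 3}

*her* is a pronoun, so Principle B applies: it must be free in its binding domain.
Binding domain of *her₇*: the embedded TP, whose subject is [Leila₃'s student]₄.
*Lucia₁* and the pronoun do not c-command one another → neither Principle B nor Principle C is at stake; coindexation permitted.
*[Lucia₁'s student]₂* c-commands the pronoun but from outside its binding domain, and is not c-commanded by it → coindexation permitted.
*Leila₃* and the pronoun do not c-command one another → neither Principle B nor Principle C is at stake; coindexation permitted.
*[Leila₃'s student]₄* c-commands the pronoun within its binding domain → coindexation would violate Principle B.
*Odette₅*: the pronoun c-commands this R-expression → coindexation would violate Principle C on *Odette₅*.
*Nadia₆*: the pronoun c-commands this R-expression → coindexation would violate Principle C on *Nadia₆*.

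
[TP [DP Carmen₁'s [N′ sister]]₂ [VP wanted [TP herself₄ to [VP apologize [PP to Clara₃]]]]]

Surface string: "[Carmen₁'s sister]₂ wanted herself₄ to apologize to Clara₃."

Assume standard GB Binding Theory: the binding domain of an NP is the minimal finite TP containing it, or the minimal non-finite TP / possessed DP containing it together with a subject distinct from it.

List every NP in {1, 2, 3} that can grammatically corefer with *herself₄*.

{2}

*herself* is an anaphor, so Principle A applies: it must be bound in its binding domain.
Binding domain of *herself₄*: the matrix TP, whose subject is [Carmen₁'s sister]₂.
*Carmen₁* does not c-command the anaphor → cannot bind it.
*[Carmen₁'s sister]₂* c-commands the anaphor within its binding domain → licit binder.
*Clara₃* does not c-command the anaphor → cannot bind it.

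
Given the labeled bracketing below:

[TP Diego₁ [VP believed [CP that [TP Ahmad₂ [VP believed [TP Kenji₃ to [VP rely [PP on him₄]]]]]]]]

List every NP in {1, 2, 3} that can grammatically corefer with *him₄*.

{1, 2}

*him* is a pronoun, so Principle B applies: it must be free in its binding domain.
Binding domain of *him₄*: the embedded TP, whose subject is Kenji₃.
*Diego₁* c-commands the pronoun but from outside its binding domain, and is not c-commanded by it → coindexation permitted.
*Ahmad₂* c-commands the pronoun but from outside its binding domain, and is not c-commanded by it → coindexation permitted.
*Kenji₃* c-commands the pronoun within its binding domain → coindexation would violate Principle B.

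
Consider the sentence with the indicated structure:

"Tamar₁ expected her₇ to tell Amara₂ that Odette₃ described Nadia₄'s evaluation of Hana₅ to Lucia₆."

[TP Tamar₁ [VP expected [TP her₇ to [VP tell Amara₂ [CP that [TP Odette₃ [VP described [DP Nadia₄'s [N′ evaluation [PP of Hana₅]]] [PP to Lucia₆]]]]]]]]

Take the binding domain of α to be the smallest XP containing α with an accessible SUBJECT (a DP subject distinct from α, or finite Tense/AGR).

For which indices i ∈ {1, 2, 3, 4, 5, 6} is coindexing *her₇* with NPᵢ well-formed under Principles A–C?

none

*her* is a pronoun, so Principle B applies: it must be free in its binding domain.
Binding domain of *her₇*: the matrix TP, whose subject is Tamar₁.
*Tamar₁* c-commands the pronoun within its binding domain → coindexation would violate Principle B.
*Amara₂*: the pronoun c-commands this R-expression → coindexation would violate Principle C on *Amara₂*.
*Odette₃*: the pronoun c-commands this R-expression → coindexation would violate Principle C on *Odette₃*.
*Nadia₄*: the pronoun c-commands this R-expression → coindexation would violate Principle C on *Nadia₄*.
*Hana₅*: the pronoun c-commands this R-expression → coindexation would violate Principle C on *Hana₅*.
*Lucia₆*: the pronoun c-commands this R-expression → coindexation would violate Principle C on *Lucia₆*.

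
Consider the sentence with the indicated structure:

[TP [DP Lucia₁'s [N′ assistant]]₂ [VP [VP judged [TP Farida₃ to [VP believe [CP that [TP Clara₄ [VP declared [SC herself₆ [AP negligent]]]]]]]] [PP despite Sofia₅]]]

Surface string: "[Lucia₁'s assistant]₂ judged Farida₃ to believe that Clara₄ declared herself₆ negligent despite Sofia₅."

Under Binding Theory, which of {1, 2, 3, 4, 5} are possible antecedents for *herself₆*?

*herself* is an anaphor, so Principle A applies: it must be bound in its binding domain.
Binding domain of *herself₆*: the embedded TP, whose subject is Clara₄.
*Lucia₁* does not c-command the anaphor → cannot bind it.
*[Lucia₁'s assistant]₂* c-commands the anaphor but is outside its binding domain → cannot satisfy Principle A.
*Farida₃* c-commands the anaphor but is outside its binding domain → cannot satisfy Principle A.
*Clara₄* c-commands the anaphor within its binding domain → licit binder.
*Sofia₅* does not c-command the anaphor → cannot bind it.

{4}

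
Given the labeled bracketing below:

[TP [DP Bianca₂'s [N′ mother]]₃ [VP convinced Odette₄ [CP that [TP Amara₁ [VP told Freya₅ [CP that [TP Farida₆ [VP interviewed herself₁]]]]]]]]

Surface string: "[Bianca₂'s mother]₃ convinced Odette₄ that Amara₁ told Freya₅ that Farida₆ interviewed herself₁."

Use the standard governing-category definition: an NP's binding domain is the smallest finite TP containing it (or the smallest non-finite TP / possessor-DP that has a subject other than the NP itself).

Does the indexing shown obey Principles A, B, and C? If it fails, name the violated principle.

Principle A

The two coindexed NPs are *Amara₁* and *herself₁*.
*herself₁* is an anaphor. Principle A requires it to be bound within its binding domain — the embedded TP, whose subject is Farida₆.
Within that domain it is c-commanded by *Farida₆*, which does not share its index.
*Amara₁* does c-command the anaphor, but from outside its binding domain.
The anaphor is unbound in its domain → Principle A violation.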